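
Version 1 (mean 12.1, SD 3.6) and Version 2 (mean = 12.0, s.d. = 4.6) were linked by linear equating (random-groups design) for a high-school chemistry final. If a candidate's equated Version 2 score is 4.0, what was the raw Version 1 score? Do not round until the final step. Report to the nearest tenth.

Invert y = (SD_Y/SD_X)(x − M_X) + M_Y:
x = (SD_X/SD_Y)(y − M_Y) + M_X = (3.6/4.6)(4.0 − 12.0) + 12.1
x = 0.782609 × -8.000 + 12.1 = 5.8

5.8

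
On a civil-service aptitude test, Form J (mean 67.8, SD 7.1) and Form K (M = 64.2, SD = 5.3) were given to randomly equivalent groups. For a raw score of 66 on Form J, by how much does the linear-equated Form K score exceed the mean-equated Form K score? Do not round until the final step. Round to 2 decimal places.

0.46

Mean-equated: 66 + (64.2 − 67.8) = 62.40
Linear-equated: (5.3/7.1)(66 − 67.8) + 64.2 = 62.856
Difference = 62.856 − 62.40 = 0.46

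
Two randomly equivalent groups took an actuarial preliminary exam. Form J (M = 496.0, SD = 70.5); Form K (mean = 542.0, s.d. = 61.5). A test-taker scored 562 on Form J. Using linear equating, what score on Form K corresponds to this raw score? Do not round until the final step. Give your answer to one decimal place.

Linear equating: y = (SD_Y/SD_X)(x − M_X) + M_Y
y = (61.5/70.5)(562 − 496.0) + 542.0
y = 0.872340 × 66.0 + 542.0 = 57.5745 + 542.0 = 599.6

599.6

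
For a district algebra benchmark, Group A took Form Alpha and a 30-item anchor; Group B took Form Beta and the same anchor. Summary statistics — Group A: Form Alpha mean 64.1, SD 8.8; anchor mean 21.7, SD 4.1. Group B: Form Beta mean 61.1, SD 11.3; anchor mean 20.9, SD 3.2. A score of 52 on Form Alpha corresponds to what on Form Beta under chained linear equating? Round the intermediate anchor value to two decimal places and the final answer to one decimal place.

44.0

Form Alpha → anchor (Group A): v = (4.1/8.8)(52 − 64.1) + 21.7 = 16.06
anchor → Form Beta (Group B): y = (11.3/3.2)(16.06 − 20.9) + 61.1 = 44.0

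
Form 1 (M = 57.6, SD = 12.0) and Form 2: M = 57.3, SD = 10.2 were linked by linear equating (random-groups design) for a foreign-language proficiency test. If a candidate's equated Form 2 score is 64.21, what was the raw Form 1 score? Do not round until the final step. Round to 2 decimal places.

65.73

Invert y = (SD_Y/SD_X)(x − M_X) + M_Y:
x = (SD_X/SD_Y)(y − M_Y) + M_X = (12.0/10.2)(64.21 − 57.3) + 57.6
x = 1.176471 × 6.910 + 57.6 = 65.73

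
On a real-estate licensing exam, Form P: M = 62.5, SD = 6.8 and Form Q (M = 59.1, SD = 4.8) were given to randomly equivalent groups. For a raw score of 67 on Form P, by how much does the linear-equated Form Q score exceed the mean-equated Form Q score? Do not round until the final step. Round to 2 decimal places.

Mean-equated: 67 + (59.1 − 62.5) = 63.60
Linear-equated: (4.8/6.8)(67 − 62.5) + 59.1 = 62.276
Difference = 62.276 − 63.60 = -1.32

-1.32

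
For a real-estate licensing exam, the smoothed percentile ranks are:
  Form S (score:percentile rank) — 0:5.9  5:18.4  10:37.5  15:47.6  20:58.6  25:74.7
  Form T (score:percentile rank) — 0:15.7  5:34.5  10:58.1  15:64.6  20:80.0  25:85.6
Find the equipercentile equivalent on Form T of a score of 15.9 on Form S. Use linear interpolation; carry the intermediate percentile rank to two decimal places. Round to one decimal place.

PR of 15.9 on Form S: 47.6 + (15.9 − 15)/(20 − 15) × (58.6 − 47.6) = 49.58
On Form T, PR 49.58 falls between score 5 (PR 34.5) and 10 (PR 58.1).
Interpolate: 5 + (49.58 − 34.5)/(58.1 − 34.5) × (10 − 5) = 8.2

8.2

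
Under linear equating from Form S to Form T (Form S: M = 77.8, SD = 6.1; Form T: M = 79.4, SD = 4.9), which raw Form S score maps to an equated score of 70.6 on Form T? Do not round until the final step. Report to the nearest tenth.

Invert y = (SD_Y/SD_X)(x − M_X) + M_Y:
x = (SD_X/SD_Y)(y − M_Y) + M_X = (6.1/4.9)(70.6 − 79.4) + 77.8
x = 1.244898 × -8.800 + 77.8 = 66.8

66.8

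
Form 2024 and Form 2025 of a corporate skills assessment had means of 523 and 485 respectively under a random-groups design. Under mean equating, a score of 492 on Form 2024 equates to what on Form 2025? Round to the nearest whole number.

Mean equating: y = x + (M_Y − M_X) = 492 + (485 − 523) = 454

454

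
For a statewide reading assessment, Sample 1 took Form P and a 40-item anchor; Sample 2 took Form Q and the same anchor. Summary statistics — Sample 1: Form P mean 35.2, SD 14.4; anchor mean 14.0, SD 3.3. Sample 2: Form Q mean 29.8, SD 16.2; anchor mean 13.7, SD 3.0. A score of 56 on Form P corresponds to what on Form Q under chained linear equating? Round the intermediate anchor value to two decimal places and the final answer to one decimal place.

57.2

Form P → anchor (Sample 1): v = (3.3/14.4)(56 − 35.2) + 14.0 = 18.77
anchor → Form Q (Sample 2): y = (16.2/3.0)(18.77 − 13.7) + 29.8 = 57.2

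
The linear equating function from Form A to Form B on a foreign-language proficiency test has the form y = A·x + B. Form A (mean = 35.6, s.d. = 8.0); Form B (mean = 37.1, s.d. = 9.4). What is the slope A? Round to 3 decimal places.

1.175

A = SD_Y / SD_X = 9.4 / 8.0 = 1.175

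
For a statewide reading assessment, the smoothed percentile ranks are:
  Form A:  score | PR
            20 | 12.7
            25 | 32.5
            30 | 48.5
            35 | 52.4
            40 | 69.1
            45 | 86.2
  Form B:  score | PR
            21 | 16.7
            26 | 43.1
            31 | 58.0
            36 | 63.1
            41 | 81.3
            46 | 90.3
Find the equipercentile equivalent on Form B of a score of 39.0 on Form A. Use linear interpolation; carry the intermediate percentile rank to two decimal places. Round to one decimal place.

PR of 39.0 on Form A: 52.4 + (39.0 − 35)/(40 − 35) × (69.1 − 52.4) = 65.76
On Form B, PR 65.76 falls between score 36 (PR 63.1) and 41 (PR 81.3).
Interpolate: 36 + (65.76 − 63.1)/(81.3 − 63.1) × (41 − 36) = 36.7

36.7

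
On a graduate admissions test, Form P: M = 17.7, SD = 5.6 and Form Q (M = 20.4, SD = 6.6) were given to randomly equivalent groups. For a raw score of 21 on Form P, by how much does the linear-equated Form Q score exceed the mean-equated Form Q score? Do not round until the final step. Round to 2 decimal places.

Mean-equated: 21 + (20.4 − 17.7) = 23.70
Linear-equated: (6.6/5.6)(21 − 17.7) + 20.4 = 24.289
Difference = 24.289 − 23.70 = 0.59

0.59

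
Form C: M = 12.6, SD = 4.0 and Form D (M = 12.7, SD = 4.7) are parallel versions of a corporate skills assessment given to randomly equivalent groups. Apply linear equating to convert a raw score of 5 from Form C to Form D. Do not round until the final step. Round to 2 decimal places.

Linear equating: y = (SD_Y/SD_X)(x − M_X) + M_Y
y = (4.7/4.0)(5 − 12.6) + 12.7
y = 1.175000 × -7.6 + 12.7 = -8.9300 + 12.7 = 3.77

3.77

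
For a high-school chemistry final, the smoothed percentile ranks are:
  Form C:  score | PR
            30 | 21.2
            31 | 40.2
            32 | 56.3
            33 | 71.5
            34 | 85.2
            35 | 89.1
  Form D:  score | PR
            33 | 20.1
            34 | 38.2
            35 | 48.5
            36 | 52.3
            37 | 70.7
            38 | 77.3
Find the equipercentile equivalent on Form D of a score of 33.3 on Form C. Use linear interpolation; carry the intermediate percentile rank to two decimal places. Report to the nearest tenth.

PR of 33.3 on Form C: 71.5 + (33.3 − 33)/(34 − 33) × (85.2 − 71.5) = 75.61
On Form D, PR 75.61 falls between score 37 (PR 70.7) and 38 (PR 77.3).
Interpolate: 37 + (75.61 − 70.7)/(77.3 − 70.7) × (38 − 37) = 37.7

37.7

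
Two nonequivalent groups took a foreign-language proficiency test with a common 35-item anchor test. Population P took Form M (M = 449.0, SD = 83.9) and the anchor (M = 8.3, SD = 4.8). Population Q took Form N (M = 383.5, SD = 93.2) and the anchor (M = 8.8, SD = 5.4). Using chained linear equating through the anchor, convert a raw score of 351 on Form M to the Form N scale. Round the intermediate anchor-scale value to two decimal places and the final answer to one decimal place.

278.0

Form M → anchor (Population P): v = (4.8/83.9)(351 − 449.0) + 8.3 = 2.69
anchor → Form N (Population Q): y = (93.2/5.4)(2.69 − 8.8) + 383.5 = 278.0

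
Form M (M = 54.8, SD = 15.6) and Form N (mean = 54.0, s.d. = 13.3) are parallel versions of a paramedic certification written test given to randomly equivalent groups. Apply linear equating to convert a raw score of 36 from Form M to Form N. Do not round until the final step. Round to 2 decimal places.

37.97

Linear equating: y = (SD_Y/SD_X)(x − M_X) + M_Y
y = (13.3/15.6)(36 − 54.8) + 54.0
y = 0.852564 × -18.8 + 54.0 = -16.0282 + 54.0 = 37.97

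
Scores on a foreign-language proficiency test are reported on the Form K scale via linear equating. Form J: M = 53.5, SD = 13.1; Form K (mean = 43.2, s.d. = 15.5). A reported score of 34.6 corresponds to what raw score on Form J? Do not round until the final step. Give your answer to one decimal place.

Invert y = (SD_Y/SD_X)(x − M_X) + M_Y:
x = (SD_X/SD_Y)(y − M_Y) + M_X = (13.1/15.5)(34.6 − 43.2) + 53.5
x = 0.845161 × -8.600 + 53.5 = 46.2

46.2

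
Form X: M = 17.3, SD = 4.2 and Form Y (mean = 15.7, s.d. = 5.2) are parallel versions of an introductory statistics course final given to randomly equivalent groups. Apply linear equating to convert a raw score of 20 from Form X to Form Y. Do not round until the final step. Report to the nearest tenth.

19.0

Linear equating: y = (SD_Y/SD_X)(x − M_X) + M_Y
y = (5.2/4.2)(20 − 17.3) + 15.7
y = 1.238095 × 2.7 + 15.7 = 3.3429 + 15.7 = 19.0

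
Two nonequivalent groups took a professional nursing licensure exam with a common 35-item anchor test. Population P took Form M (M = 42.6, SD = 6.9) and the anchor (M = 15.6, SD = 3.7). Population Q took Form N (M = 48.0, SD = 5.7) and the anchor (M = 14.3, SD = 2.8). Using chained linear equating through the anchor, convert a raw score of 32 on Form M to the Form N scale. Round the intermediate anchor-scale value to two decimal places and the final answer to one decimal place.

Form M → anchor (Population P): v = (3.7/6.9)(32 − 42.6) + 15.6 = 9.92
anchor → Form N (Population Q): y = (5.7/2.8)(9.92 − 14.3) + 48.0 = 39.1

39.1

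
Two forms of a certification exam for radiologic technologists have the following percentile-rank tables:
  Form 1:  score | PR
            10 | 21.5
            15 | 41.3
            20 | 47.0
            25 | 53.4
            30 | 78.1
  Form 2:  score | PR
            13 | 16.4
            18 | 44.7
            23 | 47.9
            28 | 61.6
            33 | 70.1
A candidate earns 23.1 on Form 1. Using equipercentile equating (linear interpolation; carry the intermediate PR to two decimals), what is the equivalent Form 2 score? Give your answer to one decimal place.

PR of 23.1 on Form 1: 47.0 + (23.1 − 20)/(25 − 20) × (53.4 − 47.0) = 50.97
On Form 2, PR 50.97 falls between score 23 (PR 47.9) and 28 (PR 61.6).
Interpolate: 23 + (50.97 − 47.9)/(61.6 − 47.9) × (28 − 23) = 24.1

24.1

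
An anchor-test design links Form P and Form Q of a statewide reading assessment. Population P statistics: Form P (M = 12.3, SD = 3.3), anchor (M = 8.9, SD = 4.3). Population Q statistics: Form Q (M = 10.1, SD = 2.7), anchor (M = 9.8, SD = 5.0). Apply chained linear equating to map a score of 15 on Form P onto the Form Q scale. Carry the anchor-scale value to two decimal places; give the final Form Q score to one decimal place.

Form P → anchor (Population P): v = (4.3/3.3)(15 − 12.3) + 8.9 = 12.42
anchor → Form Q (Population Q): y = (2.7/5.0)(12.42 − 9.8) + 10.1 = 11.5

11.5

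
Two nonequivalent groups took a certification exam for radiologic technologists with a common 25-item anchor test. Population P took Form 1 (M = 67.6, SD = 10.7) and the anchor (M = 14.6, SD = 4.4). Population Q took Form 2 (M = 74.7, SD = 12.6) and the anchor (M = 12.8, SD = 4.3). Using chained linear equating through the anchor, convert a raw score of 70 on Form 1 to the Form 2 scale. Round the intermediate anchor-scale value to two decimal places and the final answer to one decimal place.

82.9

Form 1 → anchor (Population P): v = (4.4/10.7)(70 − 67.6) + 14.6 = 15.59
anchor → Form 2 (Population Q): y = (12.6/4.3)(15.59 − 12.8) + 74.7 = 82.9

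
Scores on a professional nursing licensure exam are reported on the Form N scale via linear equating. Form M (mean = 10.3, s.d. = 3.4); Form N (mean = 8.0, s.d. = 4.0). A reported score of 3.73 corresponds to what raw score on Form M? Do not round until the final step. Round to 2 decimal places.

6.67

Invert y = (SD_Y/SD_X)(x − M_X) + M_Y:
x = (SD_X/SD_Y)(y − M_Y) + M_X = (3.4/4.0)(3.73 − 8.0) + 10.3
x = 0.850000 × -4.270 + 10.3 = 6.67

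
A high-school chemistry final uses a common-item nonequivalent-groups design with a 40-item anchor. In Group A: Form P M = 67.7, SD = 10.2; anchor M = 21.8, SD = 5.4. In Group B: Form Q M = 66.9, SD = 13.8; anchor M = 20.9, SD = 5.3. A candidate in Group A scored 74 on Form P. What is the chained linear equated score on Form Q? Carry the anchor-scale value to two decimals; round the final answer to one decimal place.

77.9

Form P → anchor (Group A): v = (5.4/10.2)(74 − 67.7) + 21.8 = 25.14
anchor → Form Q (Group B): y = (13.8/5.3)(25.14 − 20.9) + 66.9 = 77.9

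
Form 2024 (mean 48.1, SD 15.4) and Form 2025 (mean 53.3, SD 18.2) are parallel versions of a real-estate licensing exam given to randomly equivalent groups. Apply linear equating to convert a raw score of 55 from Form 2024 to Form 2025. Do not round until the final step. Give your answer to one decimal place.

Linear equating: y = (SD_Y/SD_X)(x − M_X) + M_Y
y = (18.2/15.4)(55 − 48.1) + 53.3
y = 1.181818 × 6.9 + 53.3 = 8.1545 + 53.3 = 61.5

61.5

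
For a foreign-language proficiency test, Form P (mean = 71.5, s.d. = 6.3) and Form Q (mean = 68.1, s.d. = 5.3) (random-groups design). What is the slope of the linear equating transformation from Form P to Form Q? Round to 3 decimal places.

0.841

A = SD_Y / SD_X = 5.3 / 6.3 = 0.841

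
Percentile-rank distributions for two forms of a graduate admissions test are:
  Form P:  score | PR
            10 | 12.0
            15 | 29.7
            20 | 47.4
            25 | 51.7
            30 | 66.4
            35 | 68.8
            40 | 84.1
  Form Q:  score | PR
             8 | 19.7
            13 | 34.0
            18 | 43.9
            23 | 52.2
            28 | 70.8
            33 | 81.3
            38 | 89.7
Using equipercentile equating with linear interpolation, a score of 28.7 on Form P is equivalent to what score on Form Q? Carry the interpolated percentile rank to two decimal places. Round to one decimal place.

25.8

PR of 28.7 on Form P: 51.7 + (28.7 − 25)/(30 − 25) × (66.4 − 51.7) = 62.58
On Form Q, PR 62.58 falls between score 23 (PR 52.2) and 28 (PR 70.8).
Interpolate: 23 + (62.58 − 52.2)/(70.8 − 52.2) × (28 − 23) = 25.8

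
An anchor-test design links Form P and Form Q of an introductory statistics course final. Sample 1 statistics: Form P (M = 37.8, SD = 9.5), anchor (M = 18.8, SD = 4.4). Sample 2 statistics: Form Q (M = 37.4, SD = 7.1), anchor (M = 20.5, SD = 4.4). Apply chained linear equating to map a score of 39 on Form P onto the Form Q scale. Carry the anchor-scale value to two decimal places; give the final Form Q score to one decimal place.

Form P → anchor (Sample 1): v = (4.4/9.5)(39 − 37.8) + 18.8 = 19.36
anchor → Form Q (Sample 2): y = (7.1/4.4)(19.36 − 20.5) + 37.4 = 35.6

35.6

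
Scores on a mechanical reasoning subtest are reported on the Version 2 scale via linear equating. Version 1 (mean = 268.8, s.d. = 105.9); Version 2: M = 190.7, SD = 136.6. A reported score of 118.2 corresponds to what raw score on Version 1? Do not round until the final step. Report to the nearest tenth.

Invert y = (SD_Y/SD_X)(x − M_X) + M_Y:
x = (SD_X/SD_Y)(y − M_Y) + M_X = (105.9/136.6)(118.2 − 190.7) + 268.8
x = 0.775256 × -72.500 + 268.8 = 212.6

212.6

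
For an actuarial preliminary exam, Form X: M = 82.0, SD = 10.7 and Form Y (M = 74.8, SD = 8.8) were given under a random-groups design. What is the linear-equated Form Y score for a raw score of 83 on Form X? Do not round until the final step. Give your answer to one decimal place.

75.6

Linear equating: y = (SD_Y/SD_X)(x − M_X) + M_Y
y = (8.8/10.7)(83 − 82.0) + 74.8
y = 0.822430 × 1.0 + 74.8 = 0.8224 + 74.8 = 75.6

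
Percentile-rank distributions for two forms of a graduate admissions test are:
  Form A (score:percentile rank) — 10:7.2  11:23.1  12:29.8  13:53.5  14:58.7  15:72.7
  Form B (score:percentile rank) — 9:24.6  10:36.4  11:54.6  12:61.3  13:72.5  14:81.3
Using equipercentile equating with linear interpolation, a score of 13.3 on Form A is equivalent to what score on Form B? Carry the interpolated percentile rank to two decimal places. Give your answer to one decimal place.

11.1

PR of 13.3 on Form A: 53.5 + (13.3 − 13)/(14 − 13) × (58.7 − 53.5) = 55.06
On Form B, PR 55.06 falls between score 11 (PR 54.6) and 12 (PR 61.3).
Interpolate: 11 + (55.06 − 54.6)/(61.3 − 54.6) × (12 − 11) = 11.1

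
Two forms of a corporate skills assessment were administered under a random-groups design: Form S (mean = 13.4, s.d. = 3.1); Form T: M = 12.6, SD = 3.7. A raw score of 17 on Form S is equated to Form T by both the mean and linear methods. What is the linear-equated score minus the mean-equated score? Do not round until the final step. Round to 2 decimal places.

Mean-equated: 17 + (12.6 − 13.4) = 16.20
Linear-equated: (3.7/3.1)(17 − 13.4) + 12.6 = 16.897
Difference = 16.897 − 16.20 = 0.70

0.70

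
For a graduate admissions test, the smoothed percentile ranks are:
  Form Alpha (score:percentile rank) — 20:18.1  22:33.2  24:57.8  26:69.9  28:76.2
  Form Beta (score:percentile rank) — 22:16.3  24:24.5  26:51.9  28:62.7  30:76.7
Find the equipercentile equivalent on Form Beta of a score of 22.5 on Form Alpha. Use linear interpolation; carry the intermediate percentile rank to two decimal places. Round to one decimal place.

PR of 22.5 on Form Alpha: 33.2 + (22.5 − 22)/(24 − 22) × (57.8 − 33.2) = 39.35
On Form Beta, PR 39.35 falls between score 24 (PR 24.5) and 26 (PR 51.9).
Interpolate: 24 + (39.35 − 24.5)/(51.9 − 24.5) × (26 − 24) = 25.1

25.1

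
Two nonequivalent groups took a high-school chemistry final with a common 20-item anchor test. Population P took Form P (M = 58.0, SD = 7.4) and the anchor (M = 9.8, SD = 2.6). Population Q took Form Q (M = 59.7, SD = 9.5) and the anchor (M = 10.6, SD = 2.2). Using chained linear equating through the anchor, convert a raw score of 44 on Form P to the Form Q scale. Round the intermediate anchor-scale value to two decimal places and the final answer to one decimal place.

Form P → anchor (Population P): v = (2.6/7.4)(44 − 58.0) + 9.8 = 4.88
anchor → Form Q (Population Q): y = (9.5/2.2)(4.88 − 10.6) + 59.7 = 35.0

35.0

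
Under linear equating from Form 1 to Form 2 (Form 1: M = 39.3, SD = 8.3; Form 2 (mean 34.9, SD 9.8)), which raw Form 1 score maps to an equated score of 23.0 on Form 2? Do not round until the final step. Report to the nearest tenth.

Invert y = (SD_Y/SD_X)(x − M_X) + M_Y:
x = (SD_X/SD_Y)(y − M_Y) + M_X = (8.3/9.8)(23.0 − 34.9) + 39.3
x = 0.846939 × -11.900 + 39.3 = 29.2

29.2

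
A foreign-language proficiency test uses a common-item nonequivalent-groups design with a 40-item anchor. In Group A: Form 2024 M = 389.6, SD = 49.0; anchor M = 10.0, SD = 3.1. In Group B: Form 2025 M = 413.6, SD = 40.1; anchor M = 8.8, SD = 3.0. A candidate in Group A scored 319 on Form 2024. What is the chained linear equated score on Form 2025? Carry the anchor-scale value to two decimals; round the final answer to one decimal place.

Form 2024 → anchor (Group A): v = (3.1/49.0)(319 − 389.6) + 10.0 = 5.53
anchor → Form 2025 (Group B): y = (40.1/3.0)(5.53 − 8.8) + 413.6 = 369.9

369.9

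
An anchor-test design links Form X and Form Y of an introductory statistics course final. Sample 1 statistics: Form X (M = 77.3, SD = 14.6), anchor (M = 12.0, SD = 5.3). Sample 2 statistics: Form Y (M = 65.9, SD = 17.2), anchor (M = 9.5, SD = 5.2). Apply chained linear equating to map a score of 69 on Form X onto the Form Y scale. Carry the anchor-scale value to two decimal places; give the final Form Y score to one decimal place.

64.2

Form X → anchor (Sample 1): v = (5.3/14.6)(69 − 77.3) + 12.0 = 8.99
anchor → Form Y (Sample 2): y = (17.2/5.2)(8.99 − 9.5) + 65.9 = 64.2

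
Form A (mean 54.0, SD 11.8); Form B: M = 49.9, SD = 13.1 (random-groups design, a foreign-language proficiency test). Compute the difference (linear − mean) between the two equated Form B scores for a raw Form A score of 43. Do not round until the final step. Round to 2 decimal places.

Mean-equated: 43 + (49.9 − 54.0) = 38.90
Linear-equated: (13.1/11.8)(43 − 54.0) + 49.9 = 37.688
Difference = 37.688 − 38.90 = -1.21

-1.21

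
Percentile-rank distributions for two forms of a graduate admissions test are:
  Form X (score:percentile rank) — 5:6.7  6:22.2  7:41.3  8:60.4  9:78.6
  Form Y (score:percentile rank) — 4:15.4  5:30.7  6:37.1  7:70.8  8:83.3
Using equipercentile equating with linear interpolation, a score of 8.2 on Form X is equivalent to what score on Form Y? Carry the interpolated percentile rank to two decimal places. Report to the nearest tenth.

PR of 8.2 on Form X: 60.4 + (8.2 − 8)/(9 − 8) × (78.6 − 60.4) = 64.04
On Form Y, PR 64.04 falls between score 6 (PR 37.1) and 7 (PR 70.8).
Interpolate: 6 + (64.04 − 37.1)/(70.8 − 37.1) × (7 − 6) = 6.8

6.8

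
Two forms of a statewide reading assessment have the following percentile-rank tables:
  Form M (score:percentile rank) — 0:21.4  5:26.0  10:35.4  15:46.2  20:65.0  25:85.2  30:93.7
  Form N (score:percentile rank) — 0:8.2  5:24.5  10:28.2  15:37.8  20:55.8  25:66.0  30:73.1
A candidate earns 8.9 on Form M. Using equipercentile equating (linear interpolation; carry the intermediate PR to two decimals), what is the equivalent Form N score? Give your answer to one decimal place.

12.7

PR of 8.9 on Form M: 26.0 + (8.9 − 5)/(10 − 5) × (35.4 − 26.0) = 33.33
On Form N, PR 33.33 falls between score 10 (PR 28.2) and 15 (PR 37.8).
Interpolate: 10 + (33.33 − 28.2)/(37.8 − 28.2) × (15 − 10) = 12.7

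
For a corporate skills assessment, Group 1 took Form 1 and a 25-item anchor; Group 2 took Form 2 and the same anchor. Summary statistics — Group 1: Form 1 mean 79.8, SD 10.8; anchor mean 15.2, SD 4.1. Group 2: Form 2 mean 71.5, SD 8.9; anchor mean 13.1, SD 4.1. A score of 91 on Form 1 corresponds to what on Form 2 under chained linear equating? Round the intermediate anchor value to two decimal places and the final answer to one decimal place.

Form 1 → anchor (Group 1): v = (4.1/10.8)(91 − 79.8) + 15.2 = 19.45
anchor → Form 2 (Group 2): y = (8.9/4.1)(19.45 − 13.1) + 71.5 = 85.3

85.3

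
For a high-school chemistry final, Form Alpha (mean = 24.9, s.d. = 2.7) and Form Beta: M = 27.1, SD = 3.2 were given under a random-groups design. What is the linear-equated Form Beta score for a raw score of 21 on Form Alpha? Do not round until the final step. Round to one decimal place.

Linear equating: y = (SD_Y/SD_X)(x − M_X) + M_Y
y = (3.2/2.7)(21 − 24.9) + 27.1
y = 1.185185 × -3.9 + 27.1 = -4.6222 + 27.1 = 22.5

22.5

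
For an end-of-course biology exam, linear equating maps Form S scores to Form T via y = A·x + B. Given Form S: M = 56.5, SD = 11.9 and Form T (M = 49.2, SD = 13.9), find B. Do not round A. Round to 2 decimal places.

A = SD_Y / SD_X = 13.9 / 11.9 = 1.168067
B = M_Y − A·M_X = 49.2 − 1.168067 × 56.5 = -16.80

-16.80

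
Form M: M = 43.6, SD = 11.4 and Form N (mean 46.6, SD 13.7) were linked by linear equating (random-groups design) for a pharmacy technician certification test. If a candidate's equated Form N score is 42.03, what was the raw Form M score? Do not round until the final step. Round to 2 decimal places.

39.80

Invert y = (SD_Y/SD_X)(x − M_X) + M_Y:
x = (SD_X/SD_Y)(y − M_Y) + M_X = (11.4/13.7)(42.03 − 46.6) + 43.6
x = 0.832117 × -4.570 + 43.6 = 39.80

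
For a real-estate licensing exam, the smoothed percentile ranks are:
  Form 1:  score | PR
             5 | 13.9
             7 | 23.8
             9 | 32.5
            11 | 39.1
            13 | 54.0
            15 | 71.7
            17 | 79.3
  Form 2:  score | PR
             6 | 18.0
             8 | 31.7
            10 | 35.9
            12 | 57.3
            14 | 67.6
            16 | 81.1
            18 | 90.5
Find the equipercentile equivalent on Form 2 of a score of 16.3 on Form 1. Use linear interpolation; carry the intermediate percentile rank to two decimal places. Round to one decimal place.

PR of 16.3 on Form 1: 71.7 + (16.3 − 15)/(17 − 15) × (79.3 − 71.7) = 76.64
On Form 2, PR 76.64 falls between score 14 (PR 67.6) and 16 (PR 81.1).
Interpolate: 14 + (76.64 − 67.6)/(81.1 − 67.6) × (16 − 14) = 15.3

15.3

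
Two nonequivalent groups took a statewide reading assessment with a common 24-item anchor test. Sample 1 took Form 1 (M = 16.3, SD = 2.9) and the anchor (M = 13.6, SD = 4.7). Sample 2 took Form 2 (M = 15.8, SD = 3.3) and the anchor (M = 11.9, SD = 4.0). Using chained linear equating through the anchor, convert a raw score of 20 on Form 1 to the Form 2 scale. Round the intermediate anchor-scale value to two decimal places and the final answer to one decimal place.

22.2

Form 1 → anchor (Sample 1): v = (4.7/2.9)(20 − 16.3) + 13.6 = 19.60
anchor → Form 2 (Sample 2): y = (3.3/4.0)(19.60 − 11.9) + 15.8 = 22.2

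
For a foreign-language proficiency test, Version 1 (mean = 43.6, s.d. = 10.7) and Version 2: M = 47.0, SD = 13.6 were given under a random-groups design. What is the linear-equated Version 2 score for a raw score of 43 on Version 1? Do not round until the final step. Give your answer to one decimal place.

46.2

Linear equating: y = (SD_Y/SD_X)(x − M_X) + M_Y
y = (13.6/10.7)(43 − 43.6) + 47.0
y = 1.271028 × -0.6 + 47.0 = -0.7626 + 47.0 = 46.2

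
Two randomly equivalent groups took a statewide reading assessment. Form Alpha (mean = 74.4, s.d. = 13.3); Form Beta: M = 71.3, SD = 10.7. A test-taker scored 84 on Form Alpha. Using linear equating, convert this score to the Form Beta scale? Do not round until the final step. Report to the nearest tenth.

Linear equating: y = (SD_Y/SD_X)(x − M_X) + M_Y
y = (10.7/13.3)(84 − 74.4) + 71.3
y = 0.804511 × 9.6 + 71.3 = 7.7233 + 71.3 = 79.0

79.0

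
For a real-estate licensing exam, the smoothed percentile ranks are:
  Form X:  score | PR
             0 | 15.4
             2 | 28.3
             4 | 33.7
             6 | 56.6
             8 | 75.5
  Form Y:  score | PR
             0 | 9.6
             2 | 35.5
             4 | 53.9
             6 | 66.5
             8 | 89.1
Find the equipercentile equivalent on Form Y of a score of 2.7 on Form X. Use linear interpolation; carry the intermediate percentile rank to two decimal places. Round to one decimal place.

1.6

PR of 2.7 on Form X: 28.3 + (2.7 − 2)/(4 − 2) × (33.7 − 28.3) = 30.19
On Form Y, PR 30.19 falls between score 0 (PR 9.6) and 2 (PR 35.5).
Interpolate: 0 + (30.19 − 9.6)/(35.5 − 9.6) × (2 − 0) = 1.6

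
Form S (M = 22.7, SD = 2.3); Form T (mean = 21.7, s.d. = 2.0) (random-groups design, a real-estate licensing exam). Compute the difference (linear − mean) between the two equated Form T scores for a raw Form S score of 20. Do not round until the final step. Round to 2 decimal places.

Mean-equated: 20 + (21.7 − 22.7) = 19.00
Linear-equated: (2.0/2.3)(20 − 22.7) + 21.7 = 19.352
Difference = 19.352 − 19.00 = 0.35

0.35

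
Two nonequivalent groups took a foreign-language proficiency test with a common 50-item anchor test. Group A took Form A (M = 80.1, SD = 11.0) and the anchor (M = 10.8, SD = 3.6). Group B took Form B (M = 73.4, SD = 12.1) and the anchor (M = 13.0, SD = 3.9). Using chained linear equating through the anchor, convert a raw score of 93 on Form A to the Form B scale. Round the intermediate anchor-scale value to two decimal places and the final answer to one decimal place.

79.7

Form A → anchor (Group A): v = (3.6/11.0)(93 − 80.1) + 10.8 = 15.02
anchor → Form B (Group B): y = (12.1/3.9)(15.02 − 13.0) + 73.4 = 79.7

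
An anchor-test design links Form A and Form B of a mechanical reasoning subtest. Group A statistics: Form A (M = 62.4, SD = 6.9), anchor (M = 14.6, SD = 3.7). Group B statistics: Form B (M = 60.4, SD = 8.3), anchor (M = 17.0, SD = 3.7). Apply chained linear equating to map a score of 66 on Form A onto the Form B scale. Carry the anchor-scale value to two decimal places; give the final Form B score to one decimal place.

59.3

Form A → anchor (Group A): v = (3.7/6.9)(66 − 62.4) + 14.6 = 16.53
anchor → Form B (Group B): y = (8.3/3.7)(16.53 − 17.0) + 60.4 = 59.3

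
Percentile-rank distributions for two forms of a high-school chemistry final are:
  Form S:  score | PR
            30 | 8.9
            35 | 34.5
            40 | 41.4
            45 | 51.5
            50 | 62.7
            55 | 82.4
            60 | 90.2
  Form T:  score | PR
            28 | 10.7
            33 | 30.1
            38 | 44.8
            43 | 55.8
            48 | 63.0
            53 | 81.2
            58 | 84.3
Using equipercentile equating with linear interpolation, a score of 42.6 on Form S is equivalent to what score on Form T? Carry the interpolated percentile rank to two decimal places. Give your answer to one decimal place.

38.8

PR of 42.6 on Form S: 41.4 + (42.6 − 40)/(45 − 40) × (51.5 − 41.4) = 46.65
On Form T, PR 46.65 falls between score 38 (PR 44.8) and 43 (PR 55.8).
Interpolate: 38 + (46.65 − 44.8)/(55.8 − 44.8) × (43 − 38) = 38.8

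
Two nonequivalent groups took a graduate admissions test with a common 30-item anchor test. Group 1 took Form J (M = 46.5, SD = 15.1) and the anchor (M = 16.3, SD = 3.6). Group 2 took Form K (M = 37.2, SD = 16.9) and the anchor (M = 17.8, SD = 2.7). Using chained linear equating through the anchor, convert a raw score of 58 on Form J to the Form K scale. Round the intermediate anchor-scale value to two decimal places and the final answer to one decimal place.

Form J → anchor (Group 1): v = (3.6/15.1)(58 − 46.5) + 16.3 = 19.04
anchor → Form K (Group 2): y = (16.9/2.7)(19.04 − 17.8) + 37.2 = 45.0

45.0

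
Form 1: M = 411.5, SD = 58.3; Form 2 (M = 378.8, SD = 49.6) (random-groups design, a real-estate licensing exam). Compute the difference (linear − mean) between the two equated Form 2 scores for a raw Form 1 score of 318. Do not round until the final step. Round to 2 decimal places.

13.95

Mean-equated: 318 + (378.8 − 411.5) = 285.30
Linear-equated: (49.6/58.3)(318 − 411.5) + 378.8 = 299.253
Difference = 299.253 − 285.30 = 13.95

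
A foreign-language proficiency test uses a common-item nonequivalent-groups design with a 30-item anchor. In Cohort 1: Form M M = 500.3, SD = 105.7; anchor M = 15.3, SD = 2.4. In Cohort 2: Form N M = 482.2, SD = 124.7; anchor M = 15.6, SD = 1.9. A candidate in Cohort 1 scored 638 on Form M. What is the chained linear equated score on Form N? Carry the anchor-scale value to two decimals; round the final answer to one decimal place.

Form M → anchor (Cohort 1): v = (2.4/105.7)(638 − 500.3) + 15.3 = 18.43
anchor → Form N (Cohort 2): y = (124.7/1.9)(18.43 − 15.6) + 482.2 = 667.9

667.9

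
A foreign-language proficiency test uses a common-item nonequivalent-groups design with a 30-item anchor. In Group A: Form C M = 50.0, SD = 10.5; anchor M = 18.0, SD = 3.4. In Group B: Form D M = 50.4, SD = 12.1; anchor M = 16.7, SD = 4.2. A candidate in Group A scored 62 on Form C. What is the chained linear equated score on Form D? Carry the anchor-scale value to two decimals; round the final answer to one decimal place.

65.4

Form C → anchor (Group A): v = (3.4/10.5)(62 − 50.0) + 18.0 = 21.89
anchor → Form D (Group B): y = (12.1/4.2)(21.89 − 16.7) + 50.4 = 65.4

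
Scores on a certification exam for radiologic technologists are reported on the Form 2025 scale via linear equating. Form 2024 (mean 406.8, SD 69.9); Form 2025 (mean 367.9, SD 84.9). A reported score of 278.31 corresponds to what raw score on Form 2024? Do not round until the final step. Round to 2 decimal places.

333.04

Invert y = (SD_Y/SD_X)(x − M_X) + M_Y:
x = (SD_X/SD_Y)(y − M_Y) + M_X = (69.9/84.9)(278.31 − 367.9) + 406.8
x = 0.823322 × -89.590 + 406.8 = 333.04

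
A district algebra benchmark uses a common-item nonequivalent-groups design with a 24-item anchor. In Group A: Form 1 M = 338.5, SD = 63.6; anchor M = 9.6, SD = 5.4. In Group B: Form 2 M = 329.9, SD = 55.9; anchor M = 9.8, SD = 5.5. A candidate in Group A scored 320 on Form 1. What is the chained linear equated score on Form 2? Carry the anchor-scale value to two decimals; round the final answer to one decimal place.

Form 1 → anchor (Group A): v = (5.4/63.6)(320 − 338.5) + 9.6 = 8.03
anchor → Form 2 (Group B): y = (55.9/5.5)(8.03 − 9.8) + 329.9 = 311.9

311.9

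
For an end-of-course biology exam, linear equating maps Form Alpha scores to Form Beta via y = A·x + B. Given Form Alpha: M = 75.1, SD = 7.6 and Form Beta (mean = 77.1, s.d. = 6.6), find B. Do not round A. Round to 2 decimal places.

11.88

A = SD_Y / SD_X = 6.6 / 7.6 = 0.868421
B = M_Y − A·M_X = 77.1 − 0.868421 × 75.1 = 11.88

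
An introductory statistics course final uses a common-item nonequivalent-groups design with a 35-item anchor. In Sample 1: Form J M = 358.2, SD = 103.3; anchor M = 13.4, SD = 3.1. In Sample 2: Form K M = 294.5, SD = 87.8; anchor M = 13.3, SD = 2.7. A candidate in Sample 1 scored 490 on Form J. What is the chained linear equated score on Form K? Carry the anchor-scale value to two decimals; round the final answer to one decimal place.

426.5

Form J → anchor (Sample 1): v = (3.1/103.3)(490 − 358.2) + 13.4 = 17.36
anchor → Form K (Sample 2): y = (87.8/2.7)(17.36 − 13.3) + 294.5 = 426.5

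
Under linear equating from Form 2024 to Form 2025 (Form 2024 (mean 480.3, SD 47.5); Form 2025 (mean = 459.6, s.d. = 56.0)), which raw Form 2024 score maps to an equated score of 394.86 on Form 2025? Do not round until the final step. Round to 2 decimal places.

Invert y = (SD_Y/SD_X)(x − M_X) + M_Y:
x = (SD_X/SD_Y)(y − M_Y) + M_X = (47.5/56.0)(394.86 − 459.6) + 480.3
x = 0.848214 × -64.740 + 480.3 = 425.39

425.39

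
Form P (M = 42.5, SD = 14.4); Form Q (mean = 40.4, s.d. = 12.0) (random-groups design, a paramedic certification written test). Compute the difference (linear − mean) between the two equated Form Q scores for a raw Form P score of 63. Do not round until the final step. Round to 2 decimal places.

-3.42

Mean-equated: 63 + (40.4 − 42.5) = 60.90
Linear-equated: (12.0/14.4)(63 − 42.5) + 40.4 = 57.483
Difference = 57.483 − 60.90 = -3.42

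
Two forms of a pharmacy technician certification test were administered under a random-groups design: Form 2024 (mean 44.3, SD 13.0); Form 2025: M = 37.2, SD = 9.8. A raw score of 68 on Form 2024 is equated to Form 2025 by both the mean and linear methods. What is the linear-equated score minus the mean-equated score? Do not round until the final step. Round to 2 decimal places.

-5.83

Mean-equated: 68 + (37.2 − 44.3) = 60.90
Linear-equated: (9.8/13.0)(68 − 44.3) + 37.2 = 55.066
Difference = 55.066 − 60.90 = -5.83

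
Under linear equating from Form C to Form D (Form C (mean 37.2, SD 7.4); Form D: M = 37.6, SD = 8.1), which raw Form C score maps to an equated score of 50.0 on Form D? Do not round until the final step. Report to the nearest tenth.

48.5

Invert y = (SD_Y/SD_X)(x − M_X) + M_Y:
x = (SD_X/SD_Y)(y − M_Y) + M_X = (7.4/8.1)(50.0 − 37.6) + 37.2
x = 0.913580 × 12.400 + 37.2 = 48.5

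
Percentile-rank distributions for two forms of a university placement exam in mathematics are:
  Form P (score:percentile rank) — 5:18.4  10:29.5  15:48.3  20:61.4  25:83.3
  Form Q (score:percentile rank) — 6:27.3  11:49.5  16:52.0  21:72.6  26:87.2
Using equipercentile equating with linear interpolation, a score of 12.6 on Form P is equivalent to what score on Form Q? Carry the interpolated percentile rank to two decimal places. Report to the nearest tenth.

8.7

PR of 12.6 on Form P: 29.5 + (12.6 − 10)/(15 − 10) × (48.3 − 29.5) = 39.28
On Form Q, PR 39.28 falls between score 6 (PR 27.3) and 11 (PR 49.5).
Interpolate: 6 + (39.28 − 27.3)/(49.5 − 27.3) × (11 − 6) = 8.7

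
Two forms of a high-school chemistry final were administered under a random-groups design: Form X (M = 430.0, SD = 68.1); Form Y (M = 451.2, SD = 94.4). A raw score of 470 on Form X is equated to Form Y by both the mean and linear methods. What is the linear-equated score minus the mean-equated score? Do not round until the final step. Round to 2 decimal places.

15.45

Mean-equated: 470 + (451.2 − 430.0) = 491.20
Linear-equated: (94.4/68.1)(470 − 430.0) + 451.2 = 506.648
Difference = 506.648 − 491.20 = 15.45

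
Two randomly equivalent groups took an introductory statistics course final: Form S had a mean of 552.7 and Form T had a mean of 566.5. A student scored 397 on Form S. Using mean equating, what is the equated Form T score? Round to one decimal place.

Mean equating: y = x + (M_Y − M_X) = 397 + (566.5 − 552.7) = 410.8

410.8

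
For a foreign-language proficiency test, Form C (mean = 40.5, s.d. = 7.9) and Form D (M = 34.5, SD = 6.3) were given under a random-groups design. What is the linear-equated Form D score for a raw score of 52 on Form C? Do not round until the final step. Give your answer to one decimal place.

43.7

Linear equating: y = (SD_Y/SD_X)(x − M_X) + M_Y
y = (6.3/7.9)(52 − 40.5) + 34.5
y = 0.797468 × 11.5 + 34.5 = 9.1709 + 34.5 = 43.7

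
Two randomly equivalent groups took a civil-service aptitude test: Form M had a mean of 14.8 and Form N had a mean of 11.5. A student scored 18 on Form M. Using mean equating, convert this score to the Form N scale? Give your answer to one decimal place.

14.7

Mean equating: y = x + (M_Y − M_X) = 18 + (11.5 − 14.8) = 14.7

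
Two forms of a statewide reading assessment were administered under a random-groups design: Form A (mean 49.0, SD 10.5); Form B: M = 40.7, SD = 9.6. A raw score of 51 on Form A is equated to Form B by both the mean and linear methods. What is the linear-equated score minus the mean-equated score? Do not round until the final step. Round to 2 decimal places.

Mean-equated: 51 + (40.7 − 49.0) = 42.70
Linear-equated: (9.6/10.5)(51 − 49.0) + 40.7 = 42.529
Difference = 42.529 − 42.70 = -0.17

-0.17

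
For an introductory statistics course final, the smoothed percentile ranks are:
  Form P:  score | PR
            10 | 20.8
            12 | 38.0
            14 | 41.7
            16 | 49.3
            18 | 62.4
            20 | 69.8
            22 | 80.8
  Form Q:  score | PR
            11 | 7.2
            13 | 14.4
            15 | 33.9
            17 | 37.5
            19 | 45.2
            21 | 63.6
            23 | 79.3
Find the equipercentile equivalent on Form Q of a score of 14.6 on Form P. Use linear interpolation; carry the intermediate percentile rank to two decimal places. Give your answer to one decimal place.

PR of 14.6 on Form P: 41.7 + (14.6 − 14)/(16 − 14) × (49.3 − 41.7) = 43.98
On Form Q, PR 43.98 falls between score 17 (PR 37.5) and 19 (PR 45.2).
Interpolate: 17 + (43.98 − 37.5)/(45.2 − 37.5) × (19 − 17) = 18.7

18.7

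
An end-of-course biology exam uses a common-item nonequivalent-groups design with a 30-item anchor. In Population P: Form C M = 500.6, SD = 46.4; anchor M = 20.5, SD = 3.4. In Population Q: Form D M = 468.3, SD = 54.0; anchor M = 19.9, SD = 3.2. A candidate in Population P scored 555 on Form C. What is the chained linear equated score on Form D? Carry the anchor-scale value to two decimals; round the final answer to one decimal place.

Form C → anchor (Population P): v = (3.4/46.4)(555 − 500.6) + 20.5 = 24.49
anchor → Form D (Population Q): y = (54.0/3.2)(24.49 − 19.9) + 468.3 = 545.8

545.8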